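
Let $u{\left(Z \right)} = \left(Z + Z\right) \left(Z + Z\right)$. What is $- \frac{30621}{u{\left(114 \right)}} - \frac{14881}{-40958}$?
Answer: $- \frac{80100169}{354860112} \approx -0.22572$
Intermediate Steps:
$u{\left(Z \right)} = 4 Z^{2}$ ($u{\left(Z \right)} = 2 Z 2 Z = 4 Z^{2}$)
$- \frac{30621}{u{\left(114 \right)}} - \frac{14881}{-40958} = - \frac{30621}{4 \cdot 114^{2}} - \frac{14881}{-40958} = - \frac{30621}{4 \cdot 12996} - - \frac{14881}{40958} = - \frac{30621}{51984} + \frac{14881}{40958} = \left(-30621\right) \frac{1}{51984} + \frac{14881}{40958} = - \frac{10207}{17328} + \frac{14881}{40958} = - \frac{80100169}{354860112}$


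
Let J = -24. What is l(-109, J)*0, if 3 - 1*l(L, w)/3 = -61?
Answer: 0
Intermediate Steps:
l(L, w) = 192 (l(L, w) = 9 - 3*(-61) = 9 + 183 = 192)
l(-109, J)*0 = 192*0 = 0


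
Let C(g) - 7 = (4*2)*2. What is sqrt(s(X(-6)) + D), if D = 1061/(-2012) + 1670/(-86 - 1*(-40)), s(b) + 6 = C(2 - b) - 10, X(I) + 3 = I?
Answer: 61*I*sqrt(4292099)/23138 ≈ 5.4618*I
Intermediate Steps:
X(I) = -3 + I
C(g) = 23 (C(g) = 7 + (4*2)*2 = 7 + 8*2 = 7 + 16 = 23)
s(b) = 7 (s(b) = -6 + (23 - 10) = -6 + 13 = 7)
D = -1704423/46276 (D = 1061*(-1/2012) + 1670/(-86 + 40) = -1061/2012 + 1670/(-46) = -1061/2012 + 1670*(-1/46) = -1061/2012 - 835/23 = -1704423/46276 ≈ -36.832)
sqrt(s(X(-6)) + D) = sqrt(7 - 1704423/46276) = sqrt(-1380491/46276) = 61*I*sqrt(4292099)/23138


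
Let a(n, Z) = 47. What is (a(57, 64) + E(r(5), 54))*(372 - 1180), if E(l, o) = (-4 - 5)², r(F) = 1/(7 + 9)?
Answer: -103424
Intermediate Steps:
r(F) = 1/16
E(l, o) = 81 (E(l, o) = (-9)² = 81)
(a(57, 64) + E(r(5), 54))*(372 - 1180) = (47 + 81)*(372 - 1180) = 128*(-808) = -103424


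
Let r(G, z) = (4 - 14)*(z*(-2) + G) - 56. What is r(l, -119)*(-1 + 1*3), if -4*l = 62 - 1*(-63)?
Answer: -4247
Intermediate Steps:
l = -125/4 (l = -(62 - 1*(-63))/4 = -(62 + 63)/4 = -¼*125 = -125/4 ≈ -31.250)
r(G, z) = -56 - 10*G + 20*z (r(G, z) = -10*(-2*z + G) - 56 = -10*(G - 2*z) - 56 = (-10*G + 20*z) - 56 = -56 - 10*G + 20*z)
r(l, -119)*(-1 + 1*3) = (-56 - 10*(-125/4) + 20*(-119))*(-1 + 1*3) = (-56 + 625/2 - 2380)*(-1 + 3) = -4247/2*2 = -4247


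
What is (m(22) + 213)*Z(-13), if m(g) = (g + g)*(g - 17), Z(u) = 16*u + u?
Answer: -95693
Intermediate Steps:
Z(u) = 17*u
m(g) = 2*g*(-17 + g) (m(g) = (2*g)*(-17 + g) = 2*g*(-17 + g))
(m(22) + 213)*Z(-13) = (2*22*(-17 + 22) + 213)*(17*(-13)) = (2*22*5 + 213)*(-221) = (220 + 213)*(-221) = 433*(-221) = -95693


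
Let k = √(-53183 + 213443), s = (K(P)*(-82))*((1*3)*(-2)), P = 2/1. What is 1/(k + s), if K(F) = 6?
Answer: 246/712837 - √40065/4277022 ≈ 0.00029830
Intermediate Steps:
P = 2 (P = 2*1 = 2)
s = 2952 (s = (6*(-82))*((1*3)*(-2)) = -1476*(-2) = -492*(-6) = 2952)
k = 2*√40065 (k = √160260 = 2*√40065 ≈ 400.32)
1/(k + s) = 1/(2*√40065 + 2952) = 1/(2952 + 2*√40065)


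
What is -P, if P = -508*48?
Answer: 24384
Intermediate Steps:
P = -24384
-P = -1*(-24384) = 24384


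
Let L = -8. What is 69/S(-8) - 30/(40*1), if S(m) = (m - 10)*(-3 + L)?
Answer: -53/132 ≈ -0.40152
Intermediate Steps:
S(m) = 110 - 11*m (S(m) = (m - 10)*(-3 - 8) = (-10 + m)*(-11) = 110 - 11*m)
69/S(-8) - 30/(40*1) = 69/(110 - 11*(-8)) - 30/(40*1) = 69/(110 + 88) - 30/40 = 69/198 - 30*1/40 = 69*(1/198) - 3/4 = 23/66 - 3/4 = -53/132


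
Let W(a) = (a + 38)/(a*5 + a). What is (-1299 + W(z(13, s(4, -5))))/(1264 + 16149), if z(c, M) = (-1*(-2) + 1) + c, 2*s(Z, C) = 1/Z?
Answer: -20775/278608 ≈ -0.074567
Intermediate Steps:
s(Z, C) = 1/(2*Z)
z(c, M) = 3 + c (z(c, M) = (2 + 1) + c = 3 + c)
W(a) = (38 + a)/(6*a) (W(a) = (38 + a)/(5*a + a) = (38 + a)/((6*a)) = (38 + a)*(1/(6*a)) = (38 + a)/(6*a))
(-1299 + W(z(13, s(4, -5))))/(1264 + 16149) = (-1299 + (38 + (3 + 13))/(6*(3 + 13)))/(1264 + 16149) = (-1299 + (⅙)*(38 + 16)/16)/17413 = (-1299 + (⅙)*(1/16)*54)*(1/17413) = (-1299 + 9/16)*(1/17413) = -20775/16*1/17413 = -20775/278608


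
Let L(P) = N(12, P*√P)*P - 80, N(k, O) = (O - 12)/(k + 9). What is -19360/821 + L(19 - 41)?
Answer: -523032/5747 + 484*I*√22/21 ≈ -91.01 + 108.1*I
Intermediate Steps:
N(k, O) = (-12 + O)/(9 + k)
L(P) = -80 + P*(-4/7 + P^(3/2)/21) (L(P) = ((-12 + P*√P)/(9 + 12))*P - 80 = ((-12 + P^(3/2))/21)*P - 80 = (-4/7 + P^(3/2)/21)*P - 80 = P*(-4/7 + P^(3/2)/21) - 80 = -80 + P*(-4/7 + P^(3/2)/21))
-19360/821 + L(19 - 41) = -19360/821 + (-80 + (19 - 41)*(-12 + (19 - 41)^(3/2))/21) = -19360*1/821 + (-80 + (1/21)*(-22)*(-12 + (-22)^(3/2))) = -19360/821 + (-80 + (1/21)*(-22)*(-12 - 22*I*√22)) = -19360/821 + (-80 + (88/7 + 484*I*√22/21)) = -19360/821 + (-472/7 + 484*I*√22/21) = -523032/5747 + 484*I*√22/21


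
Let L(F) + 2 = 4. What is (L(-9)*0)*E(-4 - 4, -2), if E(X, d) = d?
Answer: 0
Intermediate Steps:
L(F) = 2 (L(F) = -2 + 4 = 2)
(L(-9)*0)*E(-4 - 4, -2) = (2*0)*(-2) = 0*(-2) = 0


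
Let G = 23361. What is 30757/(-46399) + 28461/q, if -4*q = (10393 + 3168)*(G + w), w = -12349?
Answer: -1149584960720/1732233957767 ≈ -0.66364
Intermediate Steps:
q = -37333433 (q = -(10393 + 3168)*(23361 - 12349)/4 = -13561*11012/4 = -¼*149333732 = -37333433)
30757/(-46399) + 28461/q = 30757/(-46399) + 28461/(-37333433) = 30757*(-1/46399) + 28461*(-1/37333433) = -30757/46399 - 28461/37333433 = -1149584960720/1732233957767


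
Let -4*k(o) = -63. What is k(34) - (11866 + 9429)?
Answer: -85117/4 ≈ -21279.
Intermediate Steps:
k(o) = 63/4 (k(o) = -¼*(-63) = 63/4)
k(34) - (11866 + 9429) = 63/4 - (11866 + 9429) = 63/4 - 1*21295 = 63/4 - 21295 = -85117/4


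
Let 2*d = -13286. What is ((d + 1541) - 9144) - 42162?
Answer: -56408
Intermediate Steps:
d = -6643 (d = (½)*(-13286) = -6643)
((d + 1541) - 9144) - 42162 = ((-6643 + 1541) - 9144) - 42162 = (-5102 - 9144) - 42162 = -14246 - 42162 = -56408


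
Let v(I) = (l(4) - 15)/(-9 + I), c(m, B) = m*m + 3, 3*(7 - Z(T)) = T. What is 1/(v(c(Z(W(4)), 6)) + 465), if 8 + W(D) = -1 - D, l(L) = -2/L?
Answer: 2204/1024581 ≈ 0.0021511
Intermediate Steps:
W(D) = -9 - D (W(D) = -8 + (-1 - D) = -9 - D)
Z(T) = 7 - T/3
c(m, B) = 3 + m**2 (c(m, B) = m**2 + 3 = 3 + m**2)
v(I) = -31/(2*(-9 + I)) (v(I) = (-2/4 - 15)/(-9 + I) = (-2*1/4 - 15)/(-9 + I) = (-1/2 - 15)/(-9 + I) = -31/(2*(-9 + I)))
1/(v(c(Z(W(4)), 6)) + 465) = 1/(-31/(-18 + 2*(3 + (7 - (-9 - 1*4)/3)**2)) + 465) = 1/(-31/(-18 + 2*(3 + (7 - (-9 - 4)/3)**2)) + 465) = 1/(-31/(-18 + 2*(3 + (7 - 1/3*(-13))**2)) + 465) = 1/(-31/(-18 + 2*(3 + (7 + 13/3)**2)) + 465) = 1/(-31/(-18 + 2*(3 + (34/3)**2)) + 465) = 1/(-31/(-18 + 2*(3 + 1156/9)) + 465) = 1/(-31/(-18 + 2*(1183/9)) + 465) = 1/(-31/(-18 + 2366/9) + 465) = 1/(-31/2204/9 + 465) = 1/(-31*9/2204 + 465) = 1/(-279/2204 + 465) = 1/(1024581/2204) = 2204/1024581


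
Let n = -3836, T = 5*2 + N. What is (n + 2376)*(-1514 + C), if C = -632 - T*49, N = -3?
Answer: 3633940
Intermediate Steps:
T = 7 (T = 5*2 - 3 = 10 - 3 = 7)
C = -975 (C = -632 - 7*49 = -632 - 1*343 = -632 - 343 = -975)
(n + 2376)*(-1514 + C) = (-3836 + 2376)*(-1514 - 975) = -1460*(-2489) = 3633940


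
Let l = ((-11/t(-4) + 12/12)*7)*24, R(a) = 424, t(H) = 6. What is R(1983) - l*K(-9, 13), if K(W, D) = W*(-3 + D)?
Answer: -12176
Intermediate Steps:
l = -140 (l = ((-11/6 + 12/12)*7)*24 = ((-11*1/6 + 12*(1/12))*7)*24 = ((-11/6 + 1)*7)*24 = -5/6*7*24 = -35/6*24 = -140)
R(1983) - l*K(-9, 13) = 424 - (-140)*(-9*(-3 + 13)) = 424 - (-140)*(-9*10) = 424 - (-140)*(-90) = 424 - 1*12600 = 424 - 12600 = -12176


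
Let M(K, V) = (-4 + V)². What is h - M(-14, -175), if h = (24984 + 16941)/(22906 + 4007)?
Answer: -287425836/8971 ≈ -32039.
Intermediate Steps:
h = 13975/8971 (h = 41925/26913 = 41925*(1/26913) = 13975/8971 ≈ 1.5578)
h - M(-14, -175) = 13975/8971 - (-4 - 175)² = 13975/8971 - 1*(-179)² = 13975/8971 - 1*32041 = 13975/8971 - 32041 = -287425836/8971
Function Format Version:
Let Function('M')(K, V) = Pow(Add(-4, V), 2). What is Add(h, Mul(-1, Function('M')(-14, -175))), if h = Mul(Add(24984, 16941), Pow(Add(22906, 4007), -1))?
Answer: Rational(-287425836, 8971) ≈ -32039.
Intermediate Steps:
h = Rational(13975, 8971) (h = Mul(41925, Pow(26913, -1)) = Mul(41925, Rational(1, 26913)) = Rational(13975, 8971) ≈ 1.5578)
Add(h, Mul(-1, Function('M')(-14, -175))) = Add(Rational(13975, 8971), Mul(-1, Pow(Add(-4, -175), 2))) = Add(Rational(13975, 8971), Mul(-1, Pow(-179, 2))) = Add(Rational(13975, 8971), Mul(-1, 32041)) = Add(Rational(13975, 8971), -32041) = Rational(-287425836, 8971)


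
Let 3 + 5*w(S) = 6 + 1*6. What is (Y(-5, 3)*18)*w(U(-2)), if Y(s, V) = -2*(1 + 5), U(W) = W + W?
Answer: -1944/5 ≈ -388.80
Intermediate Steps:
U(W) = 2*W
Y(s, V) = -12 (Y(s, V) = -2*6 = -12)
w(S) = 9/5 (w(S) = -⅗ + (6 + 1*6)/5 = -⅗ + (6 + 6)/5 = -⅗ + (⅕)*12 = -⅗ + 12/5 = 9/5)
(Y(-5, 3)*18)*w(U(-2)) = -12*18*(9/5) = -216*9/5 = -1944/5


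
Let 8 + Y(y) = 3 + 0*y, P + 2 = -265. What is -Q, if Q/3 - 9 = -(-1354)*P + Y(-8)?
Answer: 1084542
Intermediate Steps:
P = -267 (P = -2 - 265 = -267)
Y(y) = -5 (Y(y) = -8 + (3 + 0*y) = -8 + (3 + 0) = -8 + 3 = -5)
Q = -1084542 (Q = 27 + 3*(-(-1354)*(-267) - 5) = 27 + 3*(-677*534 - 5) = 27 + 3*(-361518 - 5) = 27 + 3*(-361523) = 27 - 1084569 = -1084542)
-Q = -1*(-1084542) = 1084542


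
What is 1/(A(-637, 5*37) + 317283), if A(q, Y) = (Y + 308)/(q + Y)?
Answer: 452/143411423 ≈ 3.1518e-6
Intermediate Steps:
A(q, Y) = (308 + Y)/(Y + q)
1/(A(-637, 5*37) + 317283) = 1/((308 + 5*37)/(5*37 - 637) + 317283) = 1/((308 + 185)/(185 - 637) + 317283) = 1/(493/(-452) + 317283) = 1/(-1/452*493 + 317283) = 1/(-493/452 + 317283) = 1/(143411423/452) = 452/143411423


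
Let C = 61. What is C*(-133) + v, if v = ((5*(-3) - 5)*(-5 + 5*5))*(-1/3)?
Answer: -23939/3 ≈ -7979.7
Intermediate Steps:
v = 400/3 (v = ((-15 - 5)*(-5 + 25))*(-1*⅓) = -20*20*(-⅓) = -400*(-⅓) = 400/3 ≈ 133.33)
C*(-133) + v = 61*(-133) + 400/3 = -8113 + 400/3 = -23939/3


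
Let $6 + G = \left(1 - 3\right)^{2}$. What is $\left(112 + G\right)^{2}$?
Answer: $12100$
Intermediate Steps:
$G = -2$ ($G = -6 + \left(1 - 3\right)^{2} = -6 + \left(-2\right)^{2} = -6 + 4 = -2$)
$\left(112 + G\right)^{2} = \left(112 - 2\right)^{2} = 110^{2} = 12100$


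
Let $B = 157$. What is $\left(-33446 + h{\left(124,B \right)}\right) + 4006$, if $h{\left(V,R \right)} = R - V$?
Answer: $-29407$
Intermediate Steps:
$\left(-33446 + h{\left(124,B \right)}\right) + 4006 = \left(-33446 + \left(157 - 124\right)\right) + 4006 = \left(-33446 + 33\right) + 4006 = -33413 + 4006 = -29407$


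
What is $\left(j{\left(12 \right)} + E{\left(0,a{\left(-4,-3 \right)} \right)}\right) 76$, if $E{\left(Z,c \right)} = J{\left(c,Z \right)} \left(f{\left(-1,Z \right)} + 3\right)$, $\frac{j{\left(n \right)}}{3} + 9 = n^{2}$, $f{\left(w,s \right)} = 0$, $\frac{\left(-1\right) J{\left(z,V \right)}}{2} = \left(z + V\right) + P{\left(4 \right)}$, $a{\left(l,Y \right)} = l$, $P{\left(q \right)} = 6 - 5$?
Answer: $32148$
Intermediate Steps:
$P{\left(q \right)} = 1$
$J{\left(z,V \right)} = -2 - 2 V - 2 z$ ($J{\left(z,V \right)} = - 2 \left(\left(z + V\right) + 1\right) = - 2 \left(\left(V + z\right) + 1\right) = - 2 \left(1 + V + z\right) = -2 - 2 V - 2 z$)
$j{\left(n \right)} = -27 + 3 n^{2}$
$E{\left(Z,c \right)} = -6 - 6 Z - 6 c$ ($E{\left(Z,c \right)} = \left(-2 - 2 Z - 2 c\right) \left(0 + 3\right) = \left(-2 - 2 Z - 2 c\right) 3 = -6 - 6 Z - 6 c$)
$\left(j{\left(12 \right)} + E{\left(0,a{\left(-4,-3 \right)} \right)}\right) 76 = \left(\left(-27 + 3 \cdot 12^{2}\right) - -18\right) 76 = \left(\left(-27 + 3 \cdot 144\right) + \left(-6 + 0 + 24\right)\right) 76 = \left(\left(-27 + 432\right) + 18\right) 76 = \left(405 + 18\right) 76 = 423 \cdot 76 = 32148$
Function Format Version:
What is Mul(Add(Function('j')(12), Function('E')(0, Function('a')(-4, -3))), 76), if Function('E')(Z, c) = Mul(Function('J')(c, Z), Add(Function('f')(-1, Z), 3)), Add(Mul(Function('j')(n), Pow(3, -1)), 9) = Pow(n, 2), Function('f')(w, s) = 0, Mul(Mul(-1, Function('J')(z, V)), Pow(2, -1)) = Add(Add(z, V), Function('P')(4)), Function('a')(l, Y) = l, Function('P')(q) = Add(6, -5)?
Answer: 32148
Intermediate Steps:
Function('P')(q) = 1
Function('J')(z, V) = Add(-2, Mul(-2, V), Mul(-2, z)) (Function('J')(z, V) = Mul(-2, Add(Add(z, V), 1)) = Mul(-2, Add(Add(V, z), 1)) = Mul(-2, Add(1, V, z)) = Add(-2, Mul(-2, V), Mul(-2, z)))
Function('j')(n) = Add(-27, Mul(3, Pow(n, 2)))
Function('E')(Z, c) = Add(-6, Mul(-6, Z), Mul(-6, c)) (Function('E')(Z, c) = Mul(Add(-2, Mul(-2, Z), Mul(-2, c)), Add(0, 3)) = Mul(Add(-2, Mul(-2, Z), Mul(-2, c)), 3) = Add(-6, Mul(-6, Z), Mul(-6, c)))
Mul(Add(Function('j')(12), Function('E')(0, Function('a')(-4, -3))), 76) = Mul(Add(Add(-27, Mul(3, Pow(12, 2))), Add(-6, Mul(-6, 0), Mul(-6, -4))), 76) = Mul(Add(Add(-27, Mul(3, 144)), Add(-6, 0, 24)), 76) = Mul(Add(Add(-27, 432), 18), 76) = Mul(Add(405, 18), 76) = Mul(423, 76) = 32148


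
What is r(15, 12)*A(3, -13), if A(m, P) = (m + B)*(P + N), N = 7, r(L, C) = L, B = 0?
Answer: -270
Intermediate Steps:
A(m, P) = m*(7 + P) (A(m, P) = (m + 0)*(P + 7) = m*(7 + P))
r(15, 12)*A(3, -13) = 15*(3*(7 - 13)) = 15*(3*(-6)) = 15*(-18) = -270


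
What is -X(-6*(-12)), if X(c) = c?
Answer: -72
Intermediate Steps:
-X(-6*(-12)) = -(-6)*(-12) = -1*72 = -72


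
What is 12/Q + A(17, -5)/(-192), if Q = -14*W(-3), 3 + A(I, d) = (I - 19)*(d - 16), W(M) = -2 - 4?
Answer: -27/448 ≈ -0.060268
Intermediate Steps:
W(M) = -6
A(I, d) = -3 + (-19 + I)*(-16 + d) (A(I, d) = -3 + (I - 19)*(d - 16) = -3 + (-19 + I)*(-16 + d))
Q = 84 (Q = -14*(-6) = 84)
12/Q + A(17, -5)/(-192) = 12/84 + (301 - 19*(-5) - 16*17 + 17*(-5))/(-192) = 12*(1/84) + (301 + 95 - 272 - 85)*(-1/192) = ⅐ + 39*(-1/192) = ⅐ - 13/64 = -27/448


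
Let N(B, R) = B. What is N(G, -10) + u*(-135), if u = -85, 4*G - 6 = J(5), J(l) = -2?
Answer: 11476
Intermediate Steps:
G = 1 (G = 3/2 + (¼)*(-2) = 3/2 - ½ = 1)
N(G, -10) + u*(-135) = 1 - 85*(-135) = 1 + 11475 = 11476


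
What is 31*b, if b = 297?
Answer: 9207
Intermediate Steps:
31*b = 31*297 = 9207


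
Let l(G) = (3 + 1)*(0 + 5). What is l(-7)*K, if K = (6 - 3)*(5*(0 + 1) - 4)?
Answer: 60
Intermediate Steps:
l(G) = 20 (l(G) = 4*5 = 20)
K = 3 (K = 3*(5*1 - 4) = 3*(5 - 4) = 3*1 = 3)
l(-7)*K = 20*3 = 60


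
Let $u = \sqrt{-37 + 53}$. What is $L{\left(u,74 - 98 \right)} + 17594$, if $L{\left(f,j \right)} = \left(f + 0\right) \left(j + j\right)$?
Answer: $17402$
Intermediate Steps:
$u = 4$ ($u = \sqrt{16} = 4$)
$L{\left(f,j \right)} = 2 f j$ ($L{\left(f,j \right)} = f 2 j = 2 f j$)
$L{\left(u,74 - 98 \right)} + 17594 = 2 \cdot 4 \left(74 - 98\right) + 17594 = 2 \cdot 4 \left(-24\right) + 17594 = -192 + 17594 = 17402$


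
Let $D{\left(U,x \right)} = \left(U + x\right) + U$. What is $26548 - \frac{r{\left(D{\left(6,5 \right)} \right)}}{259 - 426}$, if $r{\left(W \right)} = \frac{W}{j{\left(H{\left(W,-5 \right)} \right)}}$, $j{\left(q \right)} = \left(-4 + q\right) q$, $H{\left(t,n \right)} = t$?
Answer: $\frac{57635709}{2171} \approx 26548.0$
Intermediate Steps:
$D{\left(U,x \right)} = x + 2 U$
$j{\left(q \right)} = q \left(-4 + q\right)$
$r{\left(W \right)} = \frac{1}{-4 + W}$ ($r{\left(W \right)} = \frac{W}{W \left(-4 + W\right)} = W \frac{1}{W \left(-4 + W\right)} = \frac{1}{-4 + W}$)
$26548 - \frac{r{\left(D{\left(6,5 \right)} \right)}}{259 - 426} = 26548 - \frac{1}{\left(259 - 426\right) \left(-4 + \left(5 + 2 \cdot 6\right)\right)} = 26548 - \frac{1}{\left(-167\right) \left(-4 + \left(5 + 12\right)\right)} = 26548 - - \frac{1}{167 \left(-4 + 17\right)} = 26548 - - \frac{1}{167 \cdot 13} = 26548 - \left(- \frac{1}{167}\right) \frac{1}{13} = 26548 - - \frac{1}{2171} = 26548 + \frac{1}{2171} = \frac{57635709}{2171}$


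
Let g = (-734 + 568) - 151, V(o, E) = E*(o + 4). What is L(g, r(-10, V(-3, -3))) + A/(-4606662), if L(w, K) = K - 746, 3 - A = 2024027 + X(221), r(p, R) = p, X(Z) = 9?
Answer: -3480612439/4606662 ≈ -755.56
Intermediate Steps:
V(o, E) = E*(4 + o)
A = -2024033 (A = 3 - (2024027 + 9) = 3 - 1*2024036 = 3 - 2024036 = -2024033)
g = -317 (g = -166 - 151 = -317)
L(w, K) = -746 + K
L(g, r(-10, V(-3, -3))) + A/(-4606662) = (-746 - 10) - 2024033/(-4606662) = -756 - 2024033*(-1/4606662) = -756 + 2024033/4606662 = -3480612439/4606662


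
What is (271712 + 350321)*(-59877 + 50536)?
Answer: -5810410253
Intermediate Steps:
(271712 + 350321)*(-59877 + 50536) = 622033*(-9341) = -5810410253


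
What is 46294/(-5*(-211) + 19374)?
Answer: 46294/20429 ≈ 2.2661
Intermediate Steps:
46294/(-5*(-211) + 19374) = 46294/(1055 + 19374) = 46294/20429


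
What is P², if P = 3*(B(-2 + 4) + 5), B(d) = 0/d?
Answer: 225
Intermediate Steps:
B(d) = 0
P = 15 (P = 3*(0 + 5) = 3*5 = 15)
P² = 15² = 225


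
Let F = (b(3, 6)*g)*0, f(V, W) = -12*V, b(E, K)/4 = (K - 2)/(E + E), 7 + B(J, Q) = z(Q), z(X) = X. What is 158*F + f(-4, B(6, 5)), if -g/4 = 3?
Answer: 48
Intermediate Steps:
g = -12 (g = -4*3 = -12)
B(J, Q) = -7 + Q
b(E, K) = 2*(-2 + K)/E (b(E, K) = 4*((K - 2)/(E + E)) = 4*((-2 + K)/((2*E))) = 4*((-2 + K)*(1/(2*E))) = 4*((-2 + K)/(2*E)) = 2*(-2 + K)/E)
F = 0 (F = ((2*(-2 + 6)/3)*(-12))*0 = ((2*(1/3)*4)*(-12))*0 = ((8/3)*(-12))*0 = -32*0 = 0)
158*F + f(-4, B(6, 5)) = 158*0 - 12*(-4) = 0 + 48 = 48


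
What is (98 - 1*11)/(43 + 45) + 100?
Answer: 8887/88 ≈ 100.99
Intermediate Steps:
(98 - 1*11)/(43 + 45) + 100 = (98 - 11)/88 + 100 = 87*(1/88) + 100 = 87/88 + 100 = 8887/88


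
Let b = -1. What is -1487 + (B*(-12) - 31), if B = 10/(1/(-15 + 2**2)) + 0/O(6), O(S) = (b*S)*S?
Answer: -198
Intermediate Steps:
O(S) = -S**2 (O(S) = (-S)*S = -S**2)
B = -110 (B = 10/(1/(-15 + 2**2)) + 0/((-1*6**2)) = 10/(1/(-15 + 4)) + 0/((-1*36)) = 10/(1/(-11)) + 0/(-36) = 10/(-1/11) + 0*(-1/36) = 10*(-11) + 0 = -110 + 0 = -110)
-1487 + (B*(-12) - 31) = -1487 + (-110*(-12) - 31) = -1487 + (1320 - 31) = -1487 + 1289 = -198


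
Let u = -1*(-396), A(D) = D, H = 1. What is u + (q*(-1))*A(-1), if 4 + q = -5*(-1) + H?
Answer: 398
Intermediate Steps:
q = 2 (q = -4 + (-5*(-1) + 1) = -4 + (5 + 1) = -4 + 6 = 2)
u = 396
u + (q*(-1))*A(-1) = 396 + (2*(-1))*(-1) = 396 - 2*(-1) = 396 + 2 = 398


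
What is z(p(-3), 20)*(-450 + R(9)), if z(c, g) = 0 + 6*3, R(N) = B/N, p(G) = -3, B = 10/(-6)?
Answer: -24310/3 ≈ -8103.3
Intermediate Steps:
B = -5/3 (B = 10*(-⅙) = -5/3 ≈ -1.6667)
R(N) = -5/(3*N)
z(c, g) = 18 (z(c, g) = 0 + 18 = 18)
z(p(-3), 20)*(-450 + R(9)) = 18*(-450 - 5/3/9) = 18*(-450 - 5/3*⅑) = 18*(-450 - 5/27) = 18*(-12155/27) = -24310/3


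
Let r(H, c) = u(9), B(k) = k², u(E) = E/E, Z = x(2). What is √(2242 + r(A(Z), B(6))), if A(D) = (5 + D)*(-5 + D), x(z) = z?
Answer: √2243 ≈ 47.360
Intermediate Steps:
Z = 2
u(E) = 1
A(D) = (-5 + D)*(5 + D)
r(H, c) = 1
√(2242 + r(A(Z), B(6))) = √(2242 + 1) = √2243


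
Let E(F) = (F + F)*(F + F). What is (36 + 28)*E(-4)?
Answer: 4096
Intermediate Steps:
E(F) = 4*F² (E(F) = (2*F)*(2*F) = 4*F²)
(36 + 28)*E(-4) = (36 + 28)*(4*(-4)²) = 64*(4*16) = 64*64 = 4096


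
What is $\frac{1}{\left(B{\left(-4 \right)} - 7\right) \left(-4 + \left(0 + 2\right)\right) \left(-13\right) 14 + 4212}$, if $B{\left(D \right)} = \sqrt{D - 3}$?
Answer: $\frac{8}{17771} - \frac{7 i \sqrt{7}}{71084} \approx 0.00045017 - 0.00026054 i$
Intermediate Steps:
$B{\left(D \right)} = \sqrt{-3 + D}$
$\frac{1}{\left(B{\left(-4 \right)} - 7\right) \left(-4 + \left(0 + 2\right)\right) \left(-13\right) 14 + 4212} = \frac{1}{\left(\sqrt{-3 - 4} - 7\right) \left(-4 + \left(0 + 2\right)\right) \left(-13\right) 14 + 4212} = \frac{1}{\left(\sqrt{-7} - 7\right) \left(-4 + 2\right) \left(-13\right) 14 + 4212} = \frac{1}{\left(i \sqrt{7} - 7\right) \left(-2\right) \left(-13\right) 14 + 4212} = \frac{1}{\left(-7 + i \sqrt{7}\right) \left(-2\right) \left(-13\right) 14 + 4212} = \frac{1}{\left(14 - 2 i \sqrt{7}\right) \left(-13\right) 14 + 4212} = \frac{1}{\left(-182 + 26 i \sqrt{7}\right) 14 + 4212} = \frac{1}{\left(-2548 + 364 i \sqrt{7}\right) + 4212} = \frac{1}{1664 + 364 i \sqrt{7}}$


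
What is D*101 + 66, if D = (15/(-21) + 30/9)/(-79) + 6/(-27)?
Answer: 200111/4977 ≈ 40.207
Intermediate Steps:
D = -1271/4977 (D = (15*(-1/21) + 30*(⅑))*(-1/79) + 6*(-1/27) = (-5/7 + 10/3)*(-1/79) - 2/9 = (55/21)*(-1/79) - 2/9 = -55/1659 - 2/9 = -1271/4977 ≈ -0.25537)
D*101 + 66 = -1271/4977*101 + 66 = -128371/4977 + 66 = 200111/4977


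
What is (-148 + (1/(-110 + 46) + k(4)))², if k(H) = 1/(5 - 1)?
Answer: 89434849/4096 ≈ 21835.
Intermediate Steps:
k(H) = ¼ (k(H) = 1/4 = ¼)
(-148 + (1/(-110 + 46) + k(4)))² = (-148 + (1/(-110 + 46) + ¼))² = (-148 + (1/(-64) + ¼))² = (-148 + (-1/64 + ¼))² = (-148 + 15/64)² = (-9457/64)² = 89434849/4096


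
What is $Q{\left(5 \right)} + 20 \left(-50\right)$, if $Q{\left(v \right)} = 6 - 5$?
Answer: $-999$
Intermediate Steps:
$Q{\left(v \right)} = 1$
$Q{\left(5 \right)} + 20 \left(-50\right) = 1 + 20 \left(-50\right) = 1 - 1000 = -999$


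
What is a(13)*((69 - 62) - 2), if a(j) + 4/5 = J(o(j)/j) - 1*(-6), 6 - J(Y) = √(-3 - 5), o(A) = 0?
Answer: 56 - 10*I*√2 ≈ 56.0 - 14.142*I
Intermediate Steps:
J(Y) = 6 - 2*I*√2 (J(Y) = 6 - √(-3 - 5) = 6 - √(-8) = 6 - 2*I*√2)
a(j) = 56/5 - 2*I*√2 (a(j) = -⅘ + ((6 - 2*I*√2) - 1*(-6)) = -⅘ + ((6 - 2*I*√2) + 6) = -⅘ + (12 - 2*I*√2) = 56/5 - 2*I*√2)
a(13)*((69 - 62) - 2) = (56/5 - 2*I*√2)*((69 - 62) - 2) = (56/5 - 2*I*√2)*(7 - 2) = (56/5 - 2*I*√2)*5 = 56 - 10*I*√2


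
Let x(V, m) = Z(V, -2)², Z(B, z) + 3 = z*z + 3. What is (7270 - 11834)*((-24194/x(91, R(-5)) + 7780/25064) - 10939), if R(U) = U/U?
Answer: 356068694597/6266 ≈ 5.6826e+7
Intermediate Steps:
R(U) = 1
Z(B, z) = z² (Z(B, z) = -3 + (z*z + 3) = -3 + (z² + 3) = -3 + (3 + z²) = z²)
x(V, m) = 16 (x(V, m) = ((-2)²)² = 4² = 16)
(7270 - 11834)*((-24194/x(91, R(-5)) + 7780/25064) - 10939) = (7270 - 11834)*((-24194/16 + 7780/25064) - 10939) = -4564*((-24194*1/16 + 7780*(1/25064)) - 10939) = -4564*((-12097/8 + 1945/6266) - 10939) = -4564*(-37892121/25064 - 10939) = -4564*(-312067217/25064) = 356068694597/6266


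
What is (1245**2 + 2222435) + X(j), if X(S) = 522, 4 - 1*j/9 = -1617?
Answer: 3772982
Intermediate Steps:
j = 14589 (j = 36 - 9*(-1617) = 36 + 14553 = 14589)
(1245**2 + 2222435) + X(j) = (1245**2 + 2222435) + 522 = (1550025 + 2222435) + 522 = 3772460 + 522 = 3772982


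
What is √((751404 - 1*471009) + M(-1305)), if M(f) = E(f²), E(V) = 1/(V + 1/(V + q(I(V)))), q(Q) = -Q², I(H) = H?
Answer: 3*√760069640191177999542021049351344364414755/4939270545573989999 ≈ 529.52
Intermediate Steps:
E(V) = 1/(V + 1/(V - V²))
M(f) = f²*(1 - f²)/(1 + f⁴ - f⁶) (M(f) = f²*(1 - f²)/(1 + (f²)² - (f²)³) = f²*(1 - f²)/(1 + f⁴ - f⁶))
√((751404 - 1*471009) + M(-1305)) = √((751404 - 1*471009) + ((-1305)⁴ - 1*(-1305)²)/(-1 + (-1305)⁶ - 1*(-1305)⁴)) = √((751404 - 471009) + (2900294150625 - 1*1703025)/(-1 + 4939273445868140625 - 1*2900294150625)) = √(280395 + (2900294150625 - 1703025)/(-1 + 4939273445868140625 - 2900294150625)) = √(280395 + 2900292447600/4939270545573989999) = √(1384946764629119218217205/4939270545573989999) = 3*√760069640191177999542021049351344364414755/4939270545573989999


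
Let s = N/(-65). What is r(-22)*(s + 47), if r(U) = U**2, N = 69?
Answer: 1445224/65 ≈ 22234.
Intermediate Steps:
s = -69/65 (s = 69/(-65) = 69*(-1/65) = -69/65 ≈ -1.0615)
r(-22)*(s + 47) = (-22)**2*(-69/65 + 47) = 484*(2986/65) = 1445224/65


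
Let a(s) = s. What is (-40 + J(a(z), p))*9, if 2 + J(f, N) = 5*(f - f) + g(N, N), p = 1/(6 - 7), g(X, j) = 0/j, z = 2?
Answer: -378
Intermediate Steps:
g(X, j) = 0
p = -1 (p = 1/(-1) = -1)
J(f, N) = -2 (J(f, N) = -2 + (5*(f - f) + 0) = -2 + (5*0 + 0) = -2 + (0 + 0) = -2 + 0 = -2)
(-40 + J(a(z), p))*9 = (-40 - 2)*9 = -42*9 = -378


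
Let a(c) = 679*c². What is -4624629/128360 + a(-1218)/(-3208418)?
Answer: -72068206710741/205916267240 ≈ -349.99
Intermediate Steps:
-4624629/128360 + a(-1218)/(-3208418) = -4624629/128360 + (679*(-1218)²)/(-3208418) = -4624629*1/128360 + (679*1483524)*(-1/3208418) = -4624629/128360 + 1007312796*(-1/3208418) = -4624629/128360 - 503656398/1604209 = -72068206710741/205916267240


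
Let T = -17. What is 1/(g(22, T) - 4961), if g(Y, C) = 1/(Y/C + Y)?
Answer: -352/1746255 ≈ -0.00020157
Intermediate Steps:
g(Y, C) = 1/(Y + Y/C)
1/(g(22, T) - 4961) = 1/(-17/(22*(1 - 17)) - 4961) = 1/(-17*1/22/(-16) - 4961) = 1/(-17*1/22*(-1/16) - 4961) = 1/(17/352 - 4961) = 1/(-1746255/352) = -352/1746255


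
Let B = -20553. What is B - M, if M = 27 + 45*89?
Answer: -24585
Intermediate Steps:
M = 4032 (M = 27 + 4005 = 4032)
B - M = -20553 - 1*4032 = -20553 - 4032 = -24585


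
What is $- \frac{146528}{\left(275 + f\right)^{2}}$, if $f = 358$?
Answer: $- \frac{146528}{400689} \approx -0.36569$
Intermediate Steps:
$- \frac{146528}{\left(275 + f\right)^{2}} = - \frac{146528}{\left(275 + 358\right)^{2}} = - \frac{146528}{633^{2}} = - \frac{146528}{400689}$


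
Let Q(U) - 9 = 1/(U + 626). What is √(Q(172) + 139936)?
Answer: √89117536578/798 ≈ 374.09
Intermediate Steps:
Q(U) = 9 + 1/(626 + U) (Q(U) = 9 + 1/(U + 626) = 9 + 1/(626 + U))
√(Q(172) + 139936) = √((5635 + 9*172)/(626 + 172) + 139936) = √((5635 + 1548)/798 + 139936) = √((1/798)*7183 + 139936) = √(7183/798 + 139936) = √(111676111/798) = √89117536578/798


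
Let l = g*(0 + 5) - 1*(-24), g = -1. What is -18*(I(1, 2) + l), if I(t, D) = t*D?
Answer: -378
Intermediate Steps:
I(t, D) = D*t
l = 19 (l = -(0 + 5) - 1*(-24) = -1*5 + 24 = -5 + 24 = 19)
-18*(I(1, 2) + l) = -18*(2*1 + 19) = -18*(2 + 19) = -18*21 = -378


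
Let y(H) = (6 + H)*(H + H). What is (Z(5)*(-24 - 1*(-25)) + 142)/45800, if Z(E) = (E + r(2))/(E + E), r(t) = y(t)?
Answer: 1457/458000 ≈ 0.0031812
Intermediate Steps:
y(H) = 2*H*(6 + H) (y(H) = (6 + H)*(2*H) = 2*H*(6 + H))
r(t) = 2*t*(6 + t)
Z(E) = (32 + E)/(2*E) (Z(E) = (E + 2*2*(6 + 2))/(E + E) = (E + 2*2*8)/((2*E)) = (E + 32)*(1/(2*E)) = (32 + E)*(1/(2*E)) = (32 + E)/(2*E))
(Z(5)*(-24 - 1*(-25)) + 142)/45800 = (((1/2)*(32 + 5)/5)*(-24 - 1*(-25)) + 142)/45800 = (((1/2)*(1/5)*37)*(-24 + 25) + 142)*(1/45800) = ((37/10)*1 + 142)*(1/45800) = (37/10 + 142)*(1/45800) = (1457/10)*(1/45800) = 1457/458000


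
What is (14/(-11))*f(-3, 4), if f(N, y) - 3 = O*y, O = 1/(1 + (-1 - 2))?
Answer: -14/11 ≈ -1.2727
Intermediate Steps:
O = -½ (O = 1/(1 - 3) = 1/(-2) = -½ ≈ -0.50000)
f(N, y) = 3 - y/2
(14/(-11))*f(-3, 4) = (14/(-11))*(3 - ½*4) = (-1/11*14)*(3 - 2) = -14/11*1 = -14/11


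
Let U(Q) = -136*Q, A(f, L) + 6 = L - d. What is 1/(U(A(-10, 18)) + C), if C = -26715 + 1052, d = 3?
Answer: -1/26887 ≈ -3.7193e-5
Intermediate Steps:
A(f, L) = -9 + L (A(f, L) = -6 + (L - 1*3) = -6 + (L - 3) = -6 + (-3 + L) = -9 + L)
C = -25663
1/(U(A(-10, 18)) + C) = 1/(-136*(-9 + 18) - 25663) = 1/(-136*9 - 25663) = 1/(-1224 - 25663) = 1/(-26887) = -1/26887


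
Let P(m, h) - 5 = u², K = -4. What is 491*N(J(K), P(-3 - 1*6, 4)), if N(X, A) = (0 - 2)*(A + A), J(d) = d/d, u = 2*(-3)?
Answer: -80524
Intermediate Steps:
u = -6
J(d) = 1
P(m, h) = 41 (P(m, h) = 5 + (-6)² = 5 + 36 = 41)
N(X, A) = -4*A
491*N(J(K), P(-3 - 1*6, 4)) = 491*(-4*41) = 491*(-164) = -80524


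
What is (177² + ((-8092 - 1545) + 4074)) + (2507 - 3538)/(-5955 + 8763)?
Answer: 72349897/2808 ≈ 25766.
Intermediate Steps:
(177² + ((-8092 - 1545) + 4074)) + (2507 - 3538)/(-5955 + 8763) = (31329 + (-9637 + 4074)) - 1031/2808 = (31329 - 5563) - 1031*1/2808 = 25766 - 1031/2808 = 72349897/2808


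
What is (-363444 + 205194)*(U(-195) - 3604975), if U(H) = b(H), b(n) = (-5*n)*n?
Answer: 600574575000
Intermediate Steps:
b(n) = -5*n**2
U(H) = -5*H**2
(-363444 + 205194)*(U(-195) - 3604975) = (-363444 + 205194)*(-5*(-195)**2 - 3604975) = -158250*(-5*38025 - 3604975) = -158250*(-190125 - 3604975) = -158250*(-3795100) = 600574575000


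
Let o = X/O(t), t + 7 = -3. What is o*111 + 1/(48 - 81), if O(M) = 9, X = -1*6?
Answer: -2443/33 ≈ -74.030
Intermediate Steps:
t = -10 (t = -7 - 3 = -10)
X = -6
o = -⅔ (o = -6/9 = -6*⅑ = -⅔ ≈ -0.66667)
o*111 + 1/(48 - 81) = -⅔*111 + 1/(48 - 81) = -74 + 1/(-33) = -74 - 1/33 = -2443/33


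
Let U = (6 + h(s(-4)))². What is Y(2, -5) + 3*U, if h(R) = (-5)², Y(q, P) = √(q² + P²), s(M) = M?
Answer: 2883 + √29 ≈ 2888.4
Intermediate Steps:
Y(q, P) = √(P² + q²)
h(R) = 25
U = 961 (U = (6 + 25)² = 31² = 961)
Y(2, -5) + 3*U = √((-5)² + 2²) + 3*961 = √(25 + 4) + 2883 = √29 + 2883 = 2883 + √29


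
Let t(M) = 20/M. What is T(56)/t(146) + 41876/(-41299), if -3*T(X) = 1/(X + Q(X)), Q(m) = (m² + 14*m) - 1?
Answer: -4996727827/4924905750 ≈ -1.0146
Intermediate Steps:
Q(m) = -1 + m² + 14*m
T(X) = -1/(3*(-1 + X² + 15*X)) (T(X) = -1/(3*(X + (-1 + X² + 14*X))) = -1/(3*(-1 + X² + 15*X)))
T(56)/t(146) + 41876/(-41299) = (-1/(-3 + 3*56² + 45*56))/((20/146)) + 41876/(-41299) = (-1/(-3 + 3*3136 + 2520))/((20*(1/146))) + 41876*(-1/41299) = (-1/(-3 + 9408 + 2520))/(10/73) - 41876/41299 = -1/11925*(73/10) - 41876/41299 = -1*1/11925*(73/10) - 41876/41299 = -1/11925*73/10 - 41876/41299 = -73/119250 - 41876/41299 = -4996727827/4924905750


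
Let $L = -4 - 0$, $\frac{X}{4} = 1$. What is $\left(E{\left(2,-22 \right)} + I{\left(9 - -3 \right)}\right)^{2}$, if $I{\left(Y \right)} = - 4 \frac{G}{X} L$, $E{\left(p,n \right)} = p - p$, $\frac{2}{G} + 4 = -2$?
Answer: $\frac{16}{9} \approx 1.7778$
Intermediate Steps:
$G = - \frac{1}{3}$ ($G = \frac{2}{-4 - 2} = \frac{2}{-6} = 2 \left(- \frac{1}{6}\right) = - \frac{1}{3} \approx -0.33333$)
$X = 4$ ($X = 4 \cdot 1 = 4$)
$E{\left(p,n \right)} = 0$
$L = -4$ ($L = -4 + 0 = -4$)
$I{\left(Y \right)} = - \frac{4}{3}$ ($I{\left(Y \right)} = - 4 \left(- \frac{1}{3 \cdot 4}\right) \left(-4\right) = - 4 \left(\left(- \frac{1}{3}\right) \frac{1}{4}\right) \left(-4\right) = \left(-4\right) \left(- \frac{1}{12}\right) \left(-4\right) = \frac{1}{3} \left(-4\right) = - \frac{4}{3}$)
$\left(E{\left(2,-22 \right)} + I{\left(9 - -3 \right)}\right)^{2} = \left(0 - \frac{4}{3}\right)^{2} = \left(- \frac{4}{3}\right)^{2} = \frac{16}{9}$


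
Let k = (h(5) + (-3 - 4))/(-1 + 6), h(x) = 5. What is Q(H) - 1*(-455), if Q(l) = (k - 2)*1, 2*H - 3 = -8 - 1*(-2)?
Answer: 2263/5 ≈ 452.60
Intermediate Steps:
H = -3/2 (H = 3/2 + (-8 - 1*(-2))/2 = 3/2 + (-8 + 2)/2 = 3/2 + (1/2)*(-6) = 3/2 - 3 = -3/2 ≈ -1.5000)
k = -2/5 (k = (5 + (-3 - 4))/(-1 + 6) = (5 - 7)/5 = -2*1/5 = -2/5 ≈ -0.40000)
Q(l) = -12/5 (Q(l) = (-2/5 - 2)*1 = -12/5*1 = -12/5)
Q(H) - 1*(-455) = -12/5 - 1*(-455) = -12/5 + 455 = 2263/5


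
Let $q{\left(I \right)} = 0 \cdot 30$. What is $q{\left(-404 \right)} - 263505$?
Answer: $-263505$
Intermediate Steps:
$q{\left(I \right)} = 0$
$q{\left(-404 \right)} - 263505 = 0 - 263505 = -263505$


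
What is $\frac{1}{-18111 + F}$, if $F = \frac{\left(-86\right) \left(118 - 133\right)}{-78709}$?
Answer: $- \frac{78709}{1425499989} \approx -5.5215 \cdot 10^{-5}$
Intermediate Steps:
$F = - \frac{1290}{78709}$ ($F = \left(-86\right) \left(-15\right) \left(- \frac{1}{78709}\right) = 1290 \left(- \frac{1}{78709}\right) = - \frac{1290}{78709} \approx -0.016389$)
$\frac{1}{-18111 + F} = \frac{1}{-18111 - \frac{1290}{78709}} = \frac{1}{- \frac{1425499989}{78709}} = - \frac{78709}{1425499989}$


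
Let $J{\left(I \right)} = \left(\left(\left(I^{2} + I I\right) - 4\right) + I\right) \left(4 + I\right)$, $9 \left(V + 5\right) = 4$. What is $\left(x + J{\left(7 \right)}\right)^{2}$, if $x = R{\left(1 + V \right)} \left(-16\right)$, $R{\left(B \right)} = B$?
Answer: $\frac{110481121}{81} \approx 1.364 \cdot 10^{6}$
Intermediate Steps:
$V = - \frac{41}{9}$ ($V = -5 + \frac{1}{9} \cdot 4 = -5 + \frac{4}{9} = - \frac{41}{9} \approx -4.5556$)
$J{\left(I \right)} = \left(4 + I\right) \left(-4 + I + 2 I^{2}\right)$ ($J{\left(I \right)} = \left(\left(\left(I^{2} + I^{2}\right) - 4\right) + I\right) \left(4 + I\right) = \left(\left(2 I^{2} - 4\right) + I\right) \left(4 + I\right) = \left(\left(-4 + 2 I^{2}\right) + I\right) \left(4 + I\right) = \left(-4 + I + 2 I^{2}\right) \left(4 + I\right) = \left(4 + I\right) \left(-4 + I + 2 I^{2}\right)$)
$x = \frac{512}{9}$ ($x = \left(1 - \frac{41}{9}\right) \left(-16\right) = \left(- \frac{32}{9}\right) \left(-16\right) = \frac{512}{9} \approx 56.889$)
$\left(x + J{\left(7 \right)}\right)^{2} = \left(\frac{512}{9} + \left(-16 + 2 \cdot 7^{3} + 9 \cdot 7^{2}\right)\right)^{2} = \left(\frac{512}{9} + \left(-16 + 2 \cdot 343 + 9 \cdot 49\right)\right)^{2} = \left(\frac{512}{9} + \left(-16 + 686 + 441\right)\right)^{2} = \left(\frac{512}{9} + 1111\right)^{2} = \left(\frac{10511}{9}\right)^{2} = \frac{110481121}{81}$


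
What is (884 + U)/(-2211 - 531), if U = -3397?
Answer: 2513/2742 ≈ 0.91648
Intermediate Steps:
(884 + U)/(-2211 - 531) = (884 - 3397)/(-2211 - 531) = -2513/(-2742) = -2513*(-1/2742) = 2513/2742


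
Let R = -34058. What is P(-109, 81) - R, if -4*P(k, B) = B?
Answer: 136151/4 ≈ 34038.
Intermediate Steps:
P(k, B) = -B/4
P(-109, 81) - R = -¼*81 - 1*(-34058) = -81/4 + 34058 = 136151/4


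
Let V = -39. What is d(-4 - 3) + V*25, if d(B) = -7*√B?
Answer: -975 - 7*I*√7 ≈ -975.0 - 18.52*I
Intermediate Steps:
d(-4 - 3) + V*25 = -7*√(-4 - 3) - 39*25 = -7*I*√7 - 975 = -975 - 7*I*√7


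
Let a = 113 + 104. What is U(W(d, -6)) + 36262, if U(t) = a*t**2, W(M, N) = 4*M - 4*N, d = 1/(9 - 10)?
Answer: 123062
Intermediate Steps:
a = 217
d = -1 (d = 1/(-1) = -1)
W(M, N) = -4*N + 4*M
U(t) = 217*t**2
U(W(d, -6)) + 36262 = 217*(-4*(-6) + 4*(-1))**2 + 36262 = 217*(24 - 4)**2 + 36262 = 217*20**2 + 36262 = 217*400 + 36262 = 86800 + 36262 = 123062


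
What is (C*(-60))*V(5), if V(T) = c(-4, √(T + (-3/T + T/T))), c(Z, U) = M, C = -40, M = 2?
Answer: 4800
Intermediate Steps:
c(Z, U) = 2
V(T) = 2
(C*(-60))*V(5) = -40*(-60)*2 = 2400*2 = 4800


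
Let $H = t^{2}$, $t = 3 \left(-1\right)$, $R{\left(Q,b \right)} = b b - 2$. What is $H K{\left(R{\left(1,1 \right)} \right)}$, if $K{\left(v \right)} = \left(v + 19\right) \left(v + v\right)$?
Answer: $-324$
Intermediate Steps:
$R{\left(Q,b \right)} = -2 + b^{2}$ ($R{\left(Q,b \right)} = b^{2} - 2 = -2 + b^{2}$)
$t = -3$
$K{\left(v \right)} = 2 v \left(19 + v\right)$ ($K{\left(v \right)} = \left(19 + v\right) 2 v = 2 v \left(19 + v\right)$)
$H = 9$ ($H = \left(-3\right)^{2} = 9$)
$H K{\left(R{\left(1,1 \right)} \right)} = 9 \cdot 2 \left(-2 + 1^{2}\right) \left(19 - \left(2 - 1^{2}\right)\right) = 9 \cdot 2 \left(-2 + 1\right) \left(19 + \left(-2 + 1\right)\right) = 9 \cdot 2 \left(-1\right) \left(19 - 1\right) = 9 \cdot 2 \left(-1\right) 18 = 9 \left(-36\right) = -324$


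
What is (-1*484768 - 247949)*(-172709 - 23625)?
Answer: 143857259478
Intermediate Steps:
(-1*484768 - 247949)*(-172709 - 23625) = (-484768 - 247949)*(-196334) = -732717*(-196334) = 143857259478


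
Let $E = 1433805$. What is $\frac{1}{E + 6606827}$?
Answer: $\frac{1}{8040632} \approx 1.2437 \cdot 10^{-7}$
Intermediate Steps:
$\frac{1}{E + 6606827} = \frac{1}{1433805 + 6606827} = \frac{1}{8040632}$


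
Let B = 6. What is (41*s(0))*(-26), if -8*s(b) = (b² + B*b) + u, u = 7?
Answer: 3731/4 ≈ 932.75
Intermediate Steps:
s(b) = -7/8 - 3*b/4 - b²/8 (s(b) = -((b² + 6*b) + 7)/8 = -(7 + b² + 6*b)/8 = -7/8 - 3*b/4 - b²/8)
(41*s(0))*(-26) = (41*(-7/8 - ¾*0 - ⅛*0²))*(-26) = (41*(-7/8 + 0 - ⅛*0))*(-26) = (41*(-7/8 + 0 + 0))*(-26) = (41*(-7/8))*(-26) = -287/8*(-26) = 3731/4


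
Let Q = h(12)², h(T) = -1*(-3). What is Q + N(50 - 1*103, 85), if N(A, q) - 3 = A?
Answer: -41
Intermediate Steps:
h(T) = 3
N(A, q) = 3 + A
Q = 9 (Q = 3² = 9)
Q + N(50 - 1*103, 85) = 9 + (3 + (50 - 1*103)) = 9 + (3 + (50 - 103)) = 9 + (3 - 53) = 9 - 50 = -41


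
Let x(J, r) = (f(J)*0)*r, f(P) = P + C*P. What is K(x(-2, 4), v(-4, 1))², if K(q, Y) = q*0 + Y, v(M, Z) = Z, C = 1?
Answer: 1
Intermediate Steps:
f(P) = 2*P (f(P) = P + 1*P = P + P = 2*P)
x(J, r) = 0 (x(J, r) = ((2*J)*0)*r = 0*r = 0)
K(q, Y) = Y (K(q, Y) = 0 + Y = Y)
K(x(-2, 4), v(-4, 1))² = 1² = 1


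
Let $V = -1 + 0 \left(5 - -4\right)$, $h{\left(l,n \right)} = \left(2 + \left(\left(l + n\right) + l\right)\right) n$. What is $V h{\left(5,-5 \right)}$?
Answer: $35$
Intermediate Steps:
$h{\left(l,n \right)} = n \left(2 + n + 2 l\right)$ ($h{\left(l,n \right)} = \left(2 + \left(n + 2 l\right)\right) n = \left(2 + n + 2 l\right) n = n \left(2 + n + 2 l\right)$)
$V = -1$ ($V = -1 + 0 \left(5 + 4\right) = -1 + 0 \cdot 9 = -1 + 0 = -1$)
$V h{\left(5,-5 \right)} = - \left(-5\right) \left(2 - 5 + 2 \cdot 5\right) = - \left(-5\right) \left(2 - 5 + 10\right) = - \left(-5\right) 7 = \left(-1\right) \left(-35\right) = 35$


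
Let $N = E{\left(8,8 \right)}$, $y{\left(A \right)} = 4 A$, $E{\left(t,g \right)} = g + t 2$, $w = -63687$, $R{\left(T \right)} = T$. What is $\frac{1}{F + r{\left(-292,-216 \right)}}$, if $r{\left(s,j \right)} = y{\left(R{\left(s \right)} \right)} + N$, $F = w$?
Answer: $- \frac{1}{64831} \approx -1.5425 \cdot 10^{-5}$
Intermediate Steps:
$F = -63687$
$E{\left(t,g \right)} = g + 2 t$
$N = 24$ ($N = 8 + 2 \cdot 8 = 8 + 16 = 24$)
$r{\left(s,j \right)} = 24 + 4 s$ ($r{\left(s,j \right)} = 4 s + 24 = 24 + 4 s$)
$\frac{1}{F + r{\left(-292,-216 \right)}} = \frac{1}{-63687 + \left(24 + 4 \left(-292\right)\right)} = \frac{1}{-63687 + \left(24 - 1168\right)} = \frac{1}{-63687 - 1144} = \frac{1}{-64831} = - \frac{1}{64831}$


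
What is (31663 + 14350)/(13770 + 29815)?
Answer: 46013/43585 ≈ 1.0557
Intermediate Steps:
(31663 + 14350)/(13770 + 29815) = 46013/43585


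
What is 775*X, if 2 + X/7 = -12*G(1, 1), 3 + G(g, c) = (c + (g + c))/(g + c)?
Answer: 86800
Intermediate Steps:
G(g, c) = -3 + (g + 2*c)/(c + g) (G(g, c) = -3 + (c + (g + c))/(g + c) = -3 + (c + (c + g))/(c + g) = -3 + (g + 2*c)/(c + g))
X = 112 (X = -14 + 7*(-12*(-1*1 - 2*1)/(1 + 1)) = -14 + 7*(-12*(-1 - 2)/2) = -14 + 7*(-6*(-3)) = -14 + 7*(-12*(-3/2)) = -14 + 7*18 = -14 + 126 = 112)
775*X = 775*112 = 86800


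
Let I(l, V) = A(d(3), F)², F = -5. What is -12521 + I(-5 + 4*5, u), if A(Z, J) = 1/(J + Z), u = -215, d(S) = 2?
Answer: -112688/9 ≈ -12521.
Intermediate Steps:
I(l, V) = ⅑ (I(l, V) = (1/(-5 + 2))² = (1/(-3))² = (-⅓)² = ⅑)
-12521 + I(-5 + 4*5, u) = -12521 + ⅑ = -112688/9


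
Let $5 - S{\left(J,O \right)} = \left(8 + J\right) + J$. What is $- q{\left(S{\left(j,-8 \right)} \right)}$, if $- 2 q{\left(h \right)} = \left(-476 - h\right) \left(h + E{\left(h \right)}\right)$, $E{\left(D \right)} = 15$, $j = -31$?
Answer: $-19795$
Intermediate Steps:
$S{\left(J,O \right)} = -3 - 2 J$ ($S{\left(J,O \right)} = 5 - \left(\left(8 + J\right) + J\right) = 5 - \left(8 + 2 J\right) = -3 - 2 J$)
$q{\left(h \right)} = - \frac{\left(-476 - h\right) \left(15 + h\right)}{2}$ ($q{\left(h \right)} = - \frac{\left(-476 - h\right) \left(h + 15\right)}{2} = - \frac{\left(-476 - h\right) \left(15 + h\right)}{2}$)
$- q{\left(S{\left(j,-8 \right)} \right)} = - (3570 + \frac{\left(-3 - -62\right)^{2}}{2} + \frac{491 \left(-3 - -62\right)}{2}) = - (3570 + \frac{\left(-3 + 62\right)^{2}}{2} + \frac{491 \left(-3 + 62\right)}{2}) = - (3570 + \frac{59^{2}}{2} + \frac{491}{2} \cdot 59) = - (3570 + \frac{1}{2} \cdot 3481 + \frac{28969}{2}) = - (3570 + \frac{3481}{2} + \frac{28969}{2}) = \left(-1\right) 19795 = -19795$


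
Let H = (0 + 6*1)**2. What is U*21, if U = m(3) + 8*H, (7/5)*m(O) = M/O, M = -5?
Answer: 6023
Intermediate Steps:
m(O) = -25/(7*O) (m(O) = 5*(-5/O)/7 = -25/(7*O))
H = 36 (H = (0 + 6)**2 = 6**2 = 36)
U = 6023/21 (U = -25/7/3 + 8*36 = -25/7*1/3 + 288 = -25/21 + 288 = 6023/21 ≈ 286.81)
U*21 = (6023/21)*21 = 6023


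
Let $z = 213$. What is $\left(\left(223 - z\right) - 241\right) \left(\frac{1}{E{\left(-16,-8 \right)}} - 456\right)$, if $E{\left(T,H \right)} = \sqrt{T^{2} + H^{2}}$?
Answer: $105336 - \frac{231 \sqrt{5}}{40} \approx 1.0532 \cdot 10^{5}$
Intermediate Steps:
$E{\left(T,H \right)} = \sqrt{H^{2} + T^{2}}$
$\left(\left(223 - z\right) - 241\right) \left(\frac{1}{E{\left(-16,-8 \right)}} - 456\right) = \left(\left(223 - 213\right) - 241\right) \left(\frac{1}{\sqrt{\left(-8\right)^{2} + \left(-16\right)^{2}}} - 456\right) = \left(\left(223 - 213\right) - 241\right) \left(\frac{1}{\sqrt{64 + 256}} - 456\right) = \left(10 - 241\right) \left(\frac{1}{\sqrt{320}} - 456\right) = - 231 \left(\frac{1}{8 \sqrt{5}} - 456\right) = - 231 \left(\frac{\sqrt{5}}{40} - 456\right) = - 231 \left(-456 + \frac{\sqrt{5}}{40}\right) = 105336 - \frac{231 \sqrt{5}}{40}$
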